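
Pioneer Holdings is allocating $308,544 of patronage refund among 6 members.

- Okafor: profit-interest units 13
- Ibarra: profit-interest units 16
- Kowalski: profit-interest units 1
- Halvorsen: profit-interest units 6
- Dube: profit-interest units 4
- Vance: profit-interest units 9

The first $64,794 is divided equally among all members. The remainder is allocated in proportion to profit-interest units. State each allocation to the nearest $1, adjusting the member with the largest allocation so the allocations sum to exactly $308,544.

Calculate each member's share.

$64,794 shared equally gives $10,799 per member.
Remainder $243,750 by profit-interest units (total 49): Okafor 64,668.37 → $64,668; Ibarra 79,591.84 → $79,592; Kowalski 4,974.49 → $4,974; Halvorsen 29,846.94 → $29,847; Dube 19,897.96 → $19,898; Vance 44,770.41 → $44,770.
Rounding difference +$1 on remainder applied to Ibarra.
Totals: Okafor $10,799 + $64,668 = $75,467; Ibarra $10,799 + $79,593 = $90,392; Kowalski $10,799 + $4,974 = $15,773; Halvorsen $10,799 + $29,847 = $40,646; Dube $10,799 + $19,898 = $30,697; Vance $10,799 + $44,770 = $55,569.

Okafor: $75,467 · Ibarra: $90,392 · Kowalski: $15,773 · Halvorsen: $40,646 · Dube: $30,697 · Vance: $55,569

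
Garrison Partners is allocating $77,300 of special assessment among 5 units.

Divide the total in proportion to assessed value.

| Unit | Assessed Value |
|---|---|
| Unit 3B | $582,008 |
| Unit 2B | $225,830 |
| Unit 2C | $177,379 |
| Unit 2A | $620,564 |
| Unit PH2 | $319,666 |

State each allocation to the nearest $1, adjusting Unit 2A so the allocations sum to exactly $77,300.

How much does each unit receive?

Assessed value total: 1,925,447.
Raw shares: Unit 3B 582,008/1,925,447 × $77,300 = 23,365.60; Unit 2B 225,830/1,925,447 × $77,300 = 9,066.29; Unit 2C 177,379/1,925,447 × $77,300 = 7,121.15; Unit 2A 620,564/1,925,447 × $77,300 = 24,913.49; Unit PH2 319,666/1,925,447 × $77,300 = 12,833.48.
After rounding ($1): Unit 3B $23,366; Unit 2B $9,066; Unit 2C $7,121; Unit 2A $24,913; Unit PH2 $12,833. Sum = $77,299.
Difference $77,300 − $77,299 = +$1 applied to Unit 2A: Unit 2A becomes $24,914.

Unit 3B: $23,366; Unit 2B: $9,066; Unit 2C: $7,121; Unit 2A: $24,914; Unit PH2: $12,833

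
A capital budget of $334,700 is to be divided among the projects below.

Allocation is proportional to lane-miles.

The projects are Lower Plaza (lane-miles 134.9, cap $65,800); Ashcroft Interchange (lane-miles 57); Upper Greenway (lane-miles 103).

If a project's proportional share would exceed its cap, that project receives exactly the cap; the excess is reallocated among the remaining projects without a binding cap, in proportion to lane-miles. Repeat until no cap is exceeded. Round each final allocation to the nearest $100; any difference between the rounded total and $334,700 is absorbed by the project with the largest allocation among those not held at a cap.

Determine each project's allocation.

Lower Plaza: $65,800 · Ashcroft Interchange: $95,800 · Upper Greenway: $173,100

Total lane-miles = 294.9.
Pro-rata shares before constraints: Lower Plaza 153,106.24; Ashcroft Interchange 64,692.78; Upper Greenway 116,900.98.
Cap binds for Lower Plaza ($65,800); balance $268,900 reallocated over remaining lane-miles 160.
Shares after redistribution: Ashcroft Interchange 95,795.62 → $95,800; Upper Greenway 173,104.38 → $173,100.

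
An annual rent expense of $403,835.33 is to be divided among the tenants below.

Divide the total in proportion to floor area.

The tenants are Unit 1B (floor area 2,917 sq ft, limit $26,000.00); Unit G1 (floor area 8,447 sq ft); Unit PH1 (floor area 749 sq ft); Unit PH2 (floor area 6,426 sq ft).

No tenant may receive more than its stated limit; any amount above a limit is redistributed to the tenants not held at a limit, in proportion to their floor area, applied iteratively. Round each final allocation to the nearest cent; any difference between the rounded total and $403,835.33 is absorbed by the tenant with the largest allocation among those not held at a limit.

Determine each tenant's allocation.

Unit 1B: $26,000.00; Unit G1: $204,300.03; Unit PH1: $18,115.39; Unit PH2: $155,419.91

Combined floor area = 18,539.
Proportional shares (ignoring caps): Unit 1B 63,541.0571; Unit G1 184,001.1345; Unit PH1 16,315.4788; Unit PH2 139,977.6596.
Capped: Unit 1B ($26,000.00); remaining pool $377,835.33 reallocated over remaining floor area 15,622.
Redistributed shares: Unit G1 204,300.0277 → $204,300.03; Unit PH1 18,115.3925 → $18,115.39; Unit PH2 155,419.9098 → $155,419.91.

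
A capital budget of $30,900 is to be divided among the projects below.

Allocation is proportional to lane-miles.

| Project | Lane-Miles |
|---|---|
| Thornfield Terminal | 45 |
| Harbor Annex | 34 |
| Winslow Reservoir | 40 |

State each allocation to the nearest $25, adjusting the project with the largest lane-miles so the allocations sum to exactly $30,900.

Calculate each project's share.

Lane-miles total: 45 + 34 + 40 = 119.
Unrounded shares: Thornfield Terminal 11,684.87; Harbor Annex 8,828.57; Winslow Reservoir 10,386.55.
Rounded to nearest $25: Thornfield Terminal $11,675; Harbor Annex $8,825; Winslow Reservoir $10,375. Sum = $30,875.
Difference $30,900 − $30,875 = +$25 applied to largest lane-miles (Thornfield Terminal): Thornfield Terminal becomes $11,700.

Thornfield Terminal: $11,700; Harbor Annex: $8,825; Winslow Reservoir: $10,375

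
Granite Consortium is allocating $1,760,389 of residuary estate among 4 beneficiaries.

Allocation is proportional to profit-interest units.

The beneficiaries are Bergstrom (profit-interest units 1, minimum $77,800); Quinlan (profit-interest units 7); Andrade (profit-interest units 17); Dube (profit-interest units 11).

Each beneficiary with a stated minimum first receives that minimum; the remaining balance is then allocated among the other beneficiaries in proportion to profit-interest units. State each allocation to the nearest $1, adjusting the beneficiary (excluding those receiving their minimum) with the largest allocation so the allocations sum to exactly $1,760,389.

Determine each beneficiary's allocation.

Bergstrom: $77,800 | Quinlan: $336,518 | Andrade: $817,257 | Dube: $528,814

Fund the minimums — Bergstrom $77,800. Residual $1,682,589.
Residual split over remaining profit-interest units 35: Quinlan 336,517.80 → $336,518; Andrade 817,257.51 → $817,258; Dube 528,813.69 → $528,814.
Rounding difference −$1 applied to Andrade → $817,257.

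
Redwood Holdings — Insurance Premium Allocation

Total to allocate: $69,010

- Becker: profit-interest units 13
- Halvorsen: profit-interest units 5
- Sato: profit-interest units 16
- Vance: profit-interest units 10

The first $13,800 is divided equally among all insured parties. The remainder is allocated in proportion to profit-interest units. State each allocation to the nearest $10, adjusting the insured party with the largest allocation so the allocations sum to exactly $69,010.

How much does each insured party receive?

$13,800 shared equally gives $3,450 per insured party.
Remainder $55,210 by profit-interest units (total 44): Becker 16,312.05 → $16,310; Halvorsen 6,273.86 → $6,270; Sato 20,076.36 → $20,080; Vance 12,547.73 → $12,550.
Totals: Becker $3,450 + $16,310 = $19,760; Halvorsen $3,450 + $6,270 = $9,720; Sato $3,450 + $20,080 = $23,530; Vance $3,450 + $12,550 = $16,000.

Becker: $19,760 | Halvorsen: $9,720 | Sato: $23,530 | Vance: $16,000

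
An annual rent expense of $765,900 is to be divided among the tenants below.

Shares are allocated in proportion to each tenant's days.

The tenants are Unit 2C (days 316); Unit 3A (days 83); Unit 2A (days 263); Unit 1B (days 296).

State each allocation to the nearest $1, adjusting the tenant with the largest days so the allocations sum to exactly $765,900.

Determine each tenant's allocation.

Sum of days: 316 + 83 + 263 + 296 = 958.
Raw shares: Unit 2C 252,635.07; Unit 3A 66,356.68; Unit 2A 210,262.73; Unit 1B 236,645.51.
At nearest $1: Unit 2C $252,635; Unit 3A $66,357; Unit 2A $210,263; Unit 1B $236,646. Sum = $765,901.
Difference $765,900 − $765,901 = −$1 applied to largest days (Unit 2C): Unit 2C becomes $252,634.

Unit 2C: $252,634; Unit 3A: $66,357; Unit 2A: $210,263; Unit 1B: $236,646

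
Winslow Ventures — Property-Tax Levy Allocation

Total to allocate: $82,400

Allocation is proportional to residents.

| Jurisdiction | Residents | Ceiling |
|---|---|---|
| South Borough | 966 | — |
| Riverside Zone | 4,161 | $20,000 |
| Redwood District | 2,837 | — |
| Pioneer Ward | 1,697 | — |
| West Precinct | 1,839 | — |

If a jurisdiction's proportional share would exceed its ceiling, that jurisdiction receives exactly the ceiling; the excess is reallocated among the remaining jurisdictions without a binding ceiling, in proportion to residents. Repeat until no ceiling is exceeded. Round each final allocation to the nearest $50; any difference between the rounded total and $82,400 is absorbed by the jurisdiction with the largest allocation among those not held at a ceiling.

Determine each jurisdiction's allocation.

Sum of residents: 11,500.
Pro-rata shares before constraints: South Borough 6,921.60; Riverside Zone 29,814.47; Redwood District 20,327.72; Pioneer Ward 12,159.37; West Precinct 13,176.83.
Held at cap: Riverside Zone ($20,000); residual $62,400 reallocated over remaining residents 7,339.
Remaining shares: South Borough 8,213.44 → $8,200; Redwood District 24,121.65 → $24,100; Pioneer Ward 14,428.78 → $14,450; West Precinct 15,636.14 → $15,650.

South Borough: $8,200; Riverside Zone: $20,000; Redwood District: $24,100; Pioneer Ward: $14,450; West Precinct: $15,650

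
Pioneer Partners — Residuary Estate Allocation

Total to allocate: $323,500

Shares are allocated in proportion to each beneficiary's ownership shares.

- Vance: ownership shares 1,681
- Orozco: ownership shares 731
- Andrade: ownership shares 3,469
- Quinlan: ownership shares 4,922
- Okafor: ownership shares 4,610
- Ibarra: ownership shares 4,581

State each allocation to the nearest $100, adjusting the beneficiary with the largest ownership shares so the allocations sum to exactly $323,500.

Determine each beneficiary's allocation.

Vance: $27,200; Orozco: $11,800; Andrade: $56,100; Quinlan: $79,700; Okafor: $74,600; Ibarra: $74,100

Ownership shares total: 1,681 + 731 + 3,469 + 4,922 + 4,610 + 4,581 = 19,994.
Proportional shares: Vance 27,198.33; Orozco 11,827.47; Andrade 56,127.91; Quinlan 79,637.24; Okafor 74,589.13; Ibarra 74,119.91.
After rounding ($100): Vance $27,200; Orozco $11,800; Andrade $56,100; Quinlan $79,600; Okafor $74,600; Ibarra $74,100. Sum = $323,400.
Difference $323,500 − $323,400 = +$100 applied to largest ownership shares (Quinlan): Quinlan becomes $79,700.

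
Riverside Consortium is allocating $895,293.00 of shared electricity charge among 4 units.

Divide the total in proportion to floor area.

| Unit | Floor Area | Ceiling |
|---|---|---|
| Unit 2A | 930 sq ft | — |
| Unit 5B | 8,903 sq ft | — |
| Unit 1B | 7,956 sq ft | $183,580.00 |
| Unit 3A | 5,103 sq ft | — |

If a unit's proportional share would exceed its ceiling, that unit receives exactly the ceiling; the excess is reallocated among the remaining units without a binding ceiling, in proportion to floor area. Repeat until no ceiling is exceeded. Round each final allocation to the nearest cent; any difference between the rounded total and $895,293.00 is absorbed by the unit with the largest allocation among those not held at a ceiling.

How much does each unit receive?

Unit 2A: $44,315.28 · Unit 5B: $424,235.47 · Unit 1B: $183,580.00 · Unit 3A: $243,162.25

Floor area total: 22,892.
Proportional shares (ignoring caps): Unit 2A 36,371.7670; Unit 5B 348,191.2275; Unit 1B 311,154.6002; Unit 3A 199,575.4053.
Cap binds for Unit 1B ($183,580.00); remaining pool $711,713.00 reallocated over remaining floor area 14,936.
Redistributed shares: Unit 2A 44,315.2845 → $44,315.28; Unit 5B 424,235.4606 → $424,235.46; Unit 3A 243,162.2549 → $243,162.25.
Rounding difference +$0.01 applied to Unit 5B → $424,235.47.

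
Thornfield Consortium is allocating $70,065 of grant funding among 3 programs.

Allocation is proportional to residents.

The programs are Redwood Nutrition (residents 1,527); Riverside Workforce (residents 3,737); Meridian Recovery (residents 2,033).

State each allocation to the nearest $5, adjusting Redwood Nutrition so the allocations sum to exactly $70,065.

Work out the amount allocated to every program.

Redwood Nutrition: $14,665; Riverside Workforce: $35,880; Meridian Recovery: $19,520

Combined residents = 7,297.
Pro-rata amounts: Redwood Nutrition 1,527/7,297 × $70,065 = 14,662.09; Riverside Workforce 3,737/7,297 × $70,065 = 35,882.27; Meridian Recovery 2,033/7,297 × $70,065 = 19,520.64.
After rounding ($5): Redwood Nutrition $14,660; Riverside Workforce $35,880; Meridian Recovery $19,520. Sum = $70,060.
Difference $70,065 − $70,060 = +$5 applied to Redwood Nutrition: Redwood Nutrition becomes $14,665.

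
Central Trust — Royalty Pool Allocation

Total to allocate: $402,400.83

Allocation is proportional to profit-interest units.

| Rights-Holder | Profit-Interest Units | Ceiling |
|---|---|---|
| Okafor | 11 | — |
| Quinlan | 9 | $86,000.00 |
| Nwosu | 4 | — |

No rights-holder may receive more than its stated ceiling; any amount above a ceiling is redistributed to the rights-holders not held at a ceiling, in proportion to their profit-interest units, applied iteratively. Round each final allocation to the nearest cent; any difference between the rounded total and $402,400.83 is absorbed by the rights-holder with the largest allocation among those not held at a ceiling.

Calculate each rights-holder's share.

Total profit-interest units = 24.
Pro-rata shares before constraints: Okafor 184,433.7137; Quinlan 150,900.3112; Nwosu 67,066.8050.
Cap binds for Quinlan ($86,000.00); residual $316,400.83 reallocated over remaining profit-interest units 15.
Redistributed shares: Okafor 232,027.2753 → $232,027.28; Nwosu 84,373.5547 → $84,373.55.

Okafor: $232,027.28 · Quinlan: $86,000.00 · Nwosu: $84,373.55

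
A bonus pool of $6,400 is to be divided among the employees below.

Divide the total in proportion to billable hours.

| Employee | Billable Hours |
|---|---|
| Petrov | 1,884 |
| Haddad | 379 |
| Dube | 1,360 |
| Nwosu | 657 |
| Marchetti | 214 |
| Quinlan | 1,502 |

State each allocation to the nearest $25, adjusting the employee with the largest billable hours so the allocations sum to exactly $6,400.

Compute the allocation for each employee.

Petrov: $2,025; Haddad: $400; Dube: $1,450; Nwosu: $700; Marchetti: $225; Quinlan: $1,600

Billable hours total: 5,996.
Unrounded shares: Petrov 1,884/5,996 × $6,400 = 2,010.94; Haddad 379/5,996 × $6,400 = 404.54; Dube 1,360/5,996 × $6,400 = 1,451.63; Nwosu 657/5,996 × $6,400 = 701.27; Marchetti 214/5,996 × $6,400 = 228.42; Quinlan 1,502/5,996 × $6,400 = 1,603.20.
After rounding ($25): Petrov $2,000; Haddad $400; Dube $1,450; Nwosu $700; Marchetti $225; Quinlan $1,600. Sum = $6,375.
Difference $6,400 − $6,375 = +$25 applied to largest billable hours (Petrov): Petrov becomes $2,025.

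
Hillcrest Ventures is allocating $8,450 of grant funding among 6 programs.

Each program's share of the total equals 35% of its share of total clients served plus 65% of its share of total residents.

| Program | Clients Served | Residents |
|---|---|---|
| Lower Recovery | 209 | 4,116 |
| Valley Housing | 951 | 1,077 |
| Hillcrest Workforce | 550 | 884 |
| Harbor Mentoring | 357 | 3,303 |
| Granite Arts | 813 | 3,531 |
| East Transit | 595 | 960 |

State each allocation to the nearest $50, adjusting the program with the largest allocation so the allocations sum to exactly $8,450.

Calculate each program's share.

Lower Recovery: $1,800 · Valley Housing: $1,250 · Hillcrest Workforce: $800 · Harbor Mentoring: $1,600 · Granite Arts: $2,100 · East Transit: $900

Totals — clients served 3,475, residents 13,871.
Combined weights (35% clients served + 65% residents): Lower Recovery 0.2139; Valley Housing 0.1463; Hillcrest Workforce 0.0968; Harbor Mentoring 0.1907; Granite Arts 0.2473; East Transit 0.1049.
Unrounded shares: Lower Recovery 1,807.69; Valley Housing 1,235.84; Hillcrest Workforce 818.13; Harbor Mentoring 1,611.72; Granite Arts 2,090.10; East Transit 886.52.
After rounding ($50): Lower Recovery $1,800; Valley Housing $1,250; Hillcrest Workforce $800; Harbor Mentoring $1,600; Granite Arts $2,100; East Transit $900. Sum = $8,450.
Sum already equals the total — no adjustment.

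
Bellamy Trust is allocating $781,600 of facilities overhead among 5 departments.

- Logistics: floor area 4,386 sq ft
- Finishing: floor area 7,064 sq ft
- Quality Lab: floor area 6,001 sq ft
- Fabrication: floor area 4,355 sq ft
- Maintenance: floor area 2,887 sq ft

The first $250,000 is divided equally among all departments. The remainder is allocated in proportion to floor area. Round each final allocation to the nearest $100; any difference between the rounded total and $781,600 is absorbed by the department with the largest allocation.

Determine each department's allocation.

First tranche $250,000 split equally: $50,000 each.
Remainder $531,600 by floor area (total 24,693): Logistics 94,423.42 → $94,400; Finishing 152,076.39 → $152,100; Quality Lab 129,191.74 → $129,200; Fabrication 93,756.04 → $93,800; Maintenance 62,152.40 → $62,200.
Rounding difference −$100 on remainder applied to Finishing.
Totals: Logistics $50,000 + $94,400 = $144,400; Finishing $50,000 + $152,000 = $202,000; Quality Lab $50,000 + $129,200 = $179,200; Fabrication $50,000 + $93,800 = $143,800; Maintenance $50,000 + $62,200 = $112,200.

Logistics: $144,400 | Finishing: $202,000 | Quality Lab: $179,200 | Fabrication: $143,800 | Maintenance: $112,200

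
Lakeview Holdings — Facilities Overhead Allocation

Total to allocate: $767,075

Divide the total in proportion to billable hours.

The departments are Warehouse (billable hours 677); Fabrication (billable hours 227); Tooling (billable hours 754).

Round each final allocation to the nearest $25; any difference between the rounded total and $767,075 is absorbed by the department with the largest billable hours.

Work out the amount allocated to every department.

Sum of billable hours: 677 + 227 + 754 = 1,658.
Unrounded shares: Warehouse 313,214.58; Fabrication 105,021.73; Tooling 348,838.69.
At nearest $25: Warehouse $313,225; Fabrication $105,025; Tooling $348,850. Sum = $767,100.
Difference $767,075 − $767,100 = −$25 applied to largest billable hours (Tooling): Tooling becomes $348,825.

Warehouse: $313,225 · Fabrication: $105,025 · Tooling: $348,825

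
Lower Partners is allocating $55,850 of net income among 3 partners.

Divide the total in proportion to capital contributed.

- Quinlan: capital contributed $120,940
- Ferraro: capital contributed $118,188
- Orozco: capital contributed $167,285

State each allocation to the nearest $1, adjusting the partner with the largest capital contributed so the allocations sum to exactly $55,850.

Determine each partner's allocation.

Quinlan: $16,620; Ferraro: $16,242; Orozco: $22,988

Total capital contributed = 406,413.
Raw shares: Quinlan 120,940/406,413 × $55,850 = 16,619.79; Ferraro 118,188/406,413 × $55,850 = 16,241.61; Orozco 167,285/406,413 × $55,850 = 22,988.60.
At nearest $1: Quinlan $16,620; Ferraro $16,242; Orozco $22,989. Sum = $55,851.
Difference $55,850 − $55,851 = −$1 applied to largest capital contributed (Orozco): Orozco becomes $22,988.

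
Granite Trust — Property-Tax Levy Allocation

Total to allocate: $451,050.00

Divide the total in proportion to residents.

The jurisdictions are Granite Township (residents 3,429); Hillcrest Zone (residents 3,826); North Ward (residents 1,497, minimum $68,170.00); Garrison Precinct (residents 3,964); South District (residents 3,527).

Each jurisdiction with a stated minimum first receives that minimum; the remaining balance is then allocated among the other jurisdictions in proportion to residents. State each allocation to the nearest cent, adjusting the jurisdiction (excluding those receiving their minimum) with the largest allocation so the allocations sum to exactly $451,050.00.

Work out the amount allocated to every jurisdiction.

Granite Township: $89,034.01; Hillcrest Zone: $99,342.12; North Ward: $68,170.00; Garrison Precinct: $102,925.29; South District: $91,578.58

Guaranteed amounts: North Ward $68,170.00. Residual $382,880.00.
Residual split over remaining residents 14,746: Granite Township 89,034.0106 → $89,034.01; Hillcrest Zone 99,342.1185 → $99,342.12; Garrison Precinct 102,925.2896 → $102,925.29; South District 91,578.5813 → $91,578.58.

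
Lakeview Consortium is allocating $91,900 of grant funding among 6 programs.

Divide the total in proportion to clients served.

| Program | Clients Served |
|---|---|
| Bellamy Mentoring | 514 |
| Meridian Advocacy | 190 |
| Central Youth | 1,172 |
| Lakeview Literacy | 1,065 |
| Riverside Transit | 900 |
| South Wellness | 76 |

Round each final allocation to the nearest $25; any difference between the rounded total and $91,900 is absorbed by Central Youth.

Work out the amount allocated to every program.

Bellamy Mentoring: $12,050; Meridian Advocacy: $4,450; Central Youth: $27,525; Lakeview Literacy: $24,975; Riverside Transit: $21,125; South Wellness: $1,775

Total clients served = 3,917.
Raw shares: Bellamy Mentoring 514/3,917 × $91,900 = 12,059.38; Meridian Advocacy 190/3,917 × $91,900 = 4,457.75; Central Youth 1,172/3,917 × $91,900 = 27,497.27; Lakeview Literacy 1,065/3,917 × $91,900 = 24,986.85; Riverside Transit 900/3,917 × $91,900 = 21,115.65; South Wellness 76/3,917 × $91,900 = 1,783.10.
Rounded to nearest $25: Bellamy Mentoring $12,050; Meridian Advocacy $4,450; Central Youth $27,500; Lakeview Literacy $24,975; Riverside Transit $21,125; South Wellness $1,775. Sum = $91,875.
Difference $91,900 − $91,875 = +$25 applied to Central Youth: Central Youth becomes $27,525.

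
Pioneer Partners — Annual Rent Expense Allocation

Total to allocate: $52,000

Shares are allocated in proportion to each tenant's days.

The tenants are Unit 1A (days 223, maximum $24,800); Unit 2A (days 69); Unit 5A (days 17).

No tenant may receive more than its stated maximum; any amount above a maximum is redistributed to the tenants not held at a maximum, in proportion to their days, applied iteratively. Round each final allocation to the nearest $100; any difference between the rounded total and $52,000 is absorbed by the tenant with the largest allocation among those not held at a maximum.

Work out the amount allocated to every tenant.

Total days = 309.
Pro-rata shares before constraints: Unit 1A 37,527.51; Unit 2A 11,611.65; Unit 5A 2,860.84.
Held at cap: Unit 1A ($24,800); balance $27,200 reallocated over remaining days 86.
Shares after redistribution: Unit 2A 21,823.26 → $21,800; Unit 5A 5,376.74 → $5,400.

Unit 1A: $24,800; Unit 2A: $21,800; Unit 5A: $5,400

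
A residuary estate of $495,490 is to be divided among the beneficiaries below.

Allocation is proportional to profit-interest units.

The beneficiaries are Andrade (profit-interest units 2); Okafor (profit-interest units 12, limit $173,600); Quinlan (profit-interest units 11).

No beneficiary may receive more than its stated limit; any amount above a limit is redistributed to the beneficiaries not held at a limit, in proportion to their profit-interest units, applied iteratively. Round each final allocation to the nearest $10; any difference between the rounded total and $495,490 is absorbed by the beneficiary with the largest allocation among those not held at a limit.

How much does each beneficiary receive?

Andrade: $49,520 | Okafor: $173,600 | Quinlan: $272,370

Sum of profit-interest units: 25.
Pro-rata shares before constraints: Andrade 39,639.20; Okafor 237,835.20; Quinlan 218,015.60.
Cap binds for Okafor ($173,600); residual $321,890 reallocated over remaining profit-interest units 13.
Redistributed shares: Andrade 49,521.54 → $49,520; Quinlan 272,368.46 → $272,370.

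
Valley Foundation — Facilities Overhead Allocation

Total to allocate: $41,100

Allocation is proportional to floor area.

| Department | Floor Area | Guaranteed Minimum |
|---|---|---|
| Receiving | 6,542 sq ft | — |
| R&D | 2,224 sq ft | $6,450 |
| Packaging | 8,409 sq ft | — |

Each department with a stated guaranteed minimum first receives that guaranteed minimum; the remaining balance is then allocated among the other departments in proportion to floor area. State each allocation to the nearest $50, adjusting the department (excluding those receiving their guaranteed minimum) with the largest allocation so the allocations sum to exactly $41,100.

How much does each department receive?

Guaranteed amounts: R&D $6,450. Residual $34,650.
Residual split over remaining floor area 14,951: Receiving 15,161.55 → $15,150; Packaging 19,488.45 → $19,500.

Receiving: $15,150; R&D: $6,450; Packaging: $19,500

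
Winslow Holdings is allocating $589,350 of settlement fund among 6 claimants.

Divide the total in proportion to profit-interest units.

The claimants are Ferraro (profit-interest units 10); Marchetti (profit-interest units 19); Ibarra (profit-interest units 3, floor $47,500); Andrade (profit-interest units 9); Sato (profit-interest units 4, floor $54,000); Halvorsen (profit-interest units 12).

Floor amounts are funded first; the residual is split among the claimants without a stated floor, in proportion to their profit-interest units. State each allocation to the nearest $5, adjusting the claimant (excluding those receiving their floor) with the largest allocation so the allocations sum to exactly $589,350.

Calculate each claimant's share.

Guaranteed amounts: Ibarra $47,500; Sato $54,000. Residual $487,850.
Residual split over remaining profit-interest units 50: Ferraro 97,570.00 → $97,570; Marchetti 185,383.00 → $185,385; Andrade 87,813.00 → $87,815; Halvorsen 117,084.00 → $117,085.
Rounding difference −$5 applied to Marchetti → $185,380.

Ferraro: $97,570; Marchetti: $185,380; Ibarra: $47,500; Andrade: $87,815; Sato: $54,000; Halvorsen: $117,085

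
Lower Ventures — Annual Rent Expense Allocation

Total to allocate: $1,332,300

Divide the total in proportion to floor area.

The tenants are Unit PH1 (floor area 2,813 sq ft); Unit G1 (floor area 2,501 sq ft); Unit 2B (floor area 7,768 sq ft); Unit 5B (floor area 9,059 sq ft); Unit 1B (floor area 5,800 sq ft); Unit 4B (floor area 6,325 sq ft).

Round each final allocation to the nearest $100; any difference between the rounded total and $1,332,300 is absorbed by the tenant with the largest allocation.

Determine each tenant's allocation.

Sum of floor area: 34,266.
Unrounded shares: Unit PH1 2,813/34,266 × $1,332,300 = 109,372.55; Unit G1 2,501/34,266 × $1,332,300 = 97,241.65; Unit 2B 7,768/34,266 × $1,332,300 = 302,028.44; Unit 5B 9,059/34,266 × $1,332,300 = 352,223.95; Unit 1B 5,800/34,266 × $1,332,300 = 225,510.42; Unit 4B 6,325/34,266 × $1,332,300 = 245,923.00.
After rounding ($100): Unit PH1 $109,400; Unit G1 $97,200; Unit 2B $302,000; Unit 5B $352,200; Unit 1B $225,500; Unit 4B $245,900. Sum = $1,332,200.
Difference $1,332,300 − $1,332,200 = +$100 applied to largest allocation (Unit 5B): Unit 5B becomes $352,300.

Unit PH1: $109,400 · Unit G1: $97,200 · Unit 2B: $302,000 · Unit 5B: $352,300 · Unit 1B: $225,500 · Unit 4B: $245,900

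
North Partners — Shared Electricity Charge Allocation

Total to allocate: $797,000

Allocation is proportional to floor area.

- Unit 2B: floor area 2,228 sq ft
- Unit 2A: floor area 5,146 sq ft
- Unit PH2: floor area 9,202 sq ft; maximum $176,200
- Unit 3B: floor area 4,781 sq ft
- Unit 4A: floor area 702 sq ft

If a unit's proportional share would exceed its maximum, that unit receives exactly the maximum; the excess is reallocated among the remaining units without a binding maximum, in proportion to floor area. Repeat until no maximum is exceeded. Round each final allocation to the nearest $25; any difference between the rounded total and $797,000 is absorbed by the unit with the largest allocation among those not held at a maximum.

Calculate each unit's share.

Unit 2B: $107,575 · Unit 2A: $248,475 · Unit PH2: $176,200 · Unit 3B: $230,850 · Unit 4A: $33,900

Floor area total: 22,059.
Unconstrained shares: Unit 2B 80,498.48; Unit 2A 185,926.92; Unit PH2 332,471.73; Unit 3B 172,739.34; Unit 4A 25,363.53.
Capped: Unit PH2 ($176,200); residual $620,800 reallocated over remaining floor area 12,857.
Remaining shares: Unit 2B 107,578.94 → $107,575; Unit 2A 248,474.51 → $248,475; Unit 3B 230,850.49 → $230,850; Unit 4A 33,896.06 → $33,900.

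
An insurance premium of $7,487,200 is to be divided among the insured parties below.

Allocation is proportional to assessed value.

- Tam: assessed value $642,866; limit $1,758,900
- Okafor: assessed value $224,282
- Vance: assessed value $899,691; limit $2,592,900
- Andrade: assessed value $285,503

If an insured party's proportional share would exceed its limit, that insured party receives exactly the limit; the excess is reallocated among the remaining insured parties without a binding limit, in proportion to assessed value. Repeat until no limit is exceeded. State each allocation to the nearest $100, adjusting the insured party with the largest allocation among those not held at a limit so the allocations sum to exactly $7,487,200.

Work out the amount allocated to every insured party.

Tam: $1,758,900; Okafor: $1,379,400; Vance: $2,592,900; Andrade: $1,756,000

Sum of assessed value: 2,052,342.
Unconstrained shares: Tam 2,345,255.48; Okafor 818,208.75; Vance 3,282,185.16; Andrade 1,041,550.61.
Held at cap: Tam ($1,758,900), Vance ($2,592,900); residual $3,135,400 reallocated over remaining assessed value 509,785.
Remaining shares: Okafor 1,379,432.08 → $1,379,400; Andrade 1,755,967.92 → $1,756,000.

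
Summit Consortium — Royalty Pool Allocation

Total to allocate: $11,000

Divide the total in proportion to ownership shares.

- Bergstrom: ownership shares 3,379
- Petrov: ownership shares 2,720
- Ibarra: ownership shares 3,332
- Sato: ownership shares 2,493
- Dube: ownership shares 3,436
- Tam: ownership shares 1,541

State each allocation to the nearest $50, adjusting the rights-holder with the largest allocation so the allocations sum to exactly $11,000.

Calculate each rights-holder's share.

Total ownership shares = 16,901.
Unrounded shares: Bergstrom 3,379/16,901 × $11,000 = 2,199.22; Petrov 2,720/16,901 × $11,000 = 1,770.31; Ibarra 3,332/16,901 × $11,000 = 2,168.63; Sato 2,493/16,901 × $11,000 = 1,622.57; Dube 3,436/16,901 × $11,000 = 2,236.32; Tam 1,541/16,901 × $11,000 = 1,002.96.
Rounded to nearest $50: Bergstrom $2,200; Petrov $1,750; Ibarra $2,150; Sato $1,600; Dube $2,250; Tam $1,000. Sum = $10,950.
Difference $11,000 − $10,950 = +$50 applied to largest allocation (Dube): Dube becomes $2,300.

Bergstrom: $2,200; Petrov: $1,750; Ibarra: $2,150; Sato: $1,600; Dube: $2,300; Tam: $1,000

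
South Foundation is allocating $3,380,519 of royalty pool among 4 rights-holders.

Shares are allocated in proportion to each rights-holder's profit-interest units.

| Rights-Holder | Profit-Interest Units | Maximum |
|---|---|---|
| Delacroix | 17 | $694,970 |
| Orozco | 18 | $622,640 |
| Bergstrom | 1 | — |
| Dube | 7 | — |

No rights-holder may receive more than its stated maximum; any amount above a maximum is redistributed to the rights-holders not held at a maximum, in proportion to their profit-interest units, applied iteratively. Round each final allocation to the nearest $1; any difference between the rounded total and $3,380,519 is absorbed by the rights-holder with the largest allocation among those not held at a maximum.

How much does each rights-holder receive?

Total profit-interest units = 43.
Proportional shares (ignoring caps): Delacroix 1,336,484.26; Orozco 1,415,100.98; Bergstrom 78,616.72; Dube 550,317.05.
Capped: Delacroix ($694,970), Orozco ($622,640); remaining pool $2,062,909 reallocated over remaining profit-interest units 8.
Remaining shares: Bergstrom 257,863.62 → $257,864; Dube 1,805,045.38 → $1,805,045.

Delacroix: $694,970 · Orozco: $622,640 · Bergstrom: $257,864 · Dube: $1,805,045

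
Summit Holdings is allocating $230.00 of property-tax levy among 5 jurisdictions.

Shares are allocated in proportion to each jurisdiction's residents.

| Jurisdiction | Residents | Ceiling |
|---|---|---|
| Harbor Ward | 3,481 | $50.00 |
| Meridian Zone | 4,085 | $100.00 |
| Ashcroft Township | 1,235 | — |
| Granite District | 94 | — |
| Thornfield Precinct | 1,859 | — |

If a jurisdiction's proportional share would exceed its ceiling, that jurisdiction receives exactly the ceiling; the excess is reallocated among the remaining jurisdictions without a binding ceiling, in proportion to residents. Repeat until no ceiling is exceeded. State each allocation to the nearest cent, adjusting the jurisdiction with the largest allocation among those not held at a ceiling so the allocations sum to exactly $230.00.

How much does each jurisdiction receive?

Total residents = 10,754.
Unconstrained shares: Harbor Ward 74.4495; Meridian Zone 87.3675; Ashcroft Township 26.4134; Granite District 2.0104; Thornfield Precinct 39.7592.
Capped: Harbor Ward ($50.00); remaining pool $180.00 reallocated over remaining residents 7,273.
Capped: Meridian Zone ($100.00); remaining pool $80.00 reallocated over remaining residents 3,188.
Remaining shares: Ashcroft Township 30.9912 → $30.99; Granite District 2.3588 → $2.36; Thornfield Precinct 46.6499 → $46.65.

Harbor Ward: $50.00 · Meridian Zone: $100.00 · Ashcroft Township: $30.99 · Granite District: $2.36 · Thornfield Precinct: $46.65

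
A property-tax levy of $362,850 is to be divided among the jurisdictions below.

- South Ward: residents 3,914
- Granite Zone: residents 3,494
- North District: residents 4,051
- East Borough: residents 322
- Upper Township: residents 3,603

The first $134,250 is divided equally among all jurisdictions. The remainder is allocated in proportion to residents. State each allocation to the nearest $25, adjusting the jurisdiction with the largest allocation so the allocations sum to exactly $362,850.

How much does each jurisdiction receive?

South Ward: $85,000 | Granite Zone: $78,775 | North District: $87,050 | East Borough: $31,625 | Upper Township: $80,400

$134,250 shared equally gives $26,850 per jurisdiction.
Remainder $228,600 by residents (total 15,384): South Ward 58,160.45 → $58,150; Granite Zone 51,919.42 → $51,925; North District 60,196.22 → $60,200; East Borough 4,784.79 → $4,775; Upper Township 53,539.12 → $53,550.
Totals: South Ward $26,850 + $58,150 = $85,000; Granite Zone $26,850 + $51,925 = $78,775; North District $26,850 + $60,200 = $87,050; East Borough $26,850 + $4,775 = $31,625; Upper Township $26,850 + $53,550 = $80,400.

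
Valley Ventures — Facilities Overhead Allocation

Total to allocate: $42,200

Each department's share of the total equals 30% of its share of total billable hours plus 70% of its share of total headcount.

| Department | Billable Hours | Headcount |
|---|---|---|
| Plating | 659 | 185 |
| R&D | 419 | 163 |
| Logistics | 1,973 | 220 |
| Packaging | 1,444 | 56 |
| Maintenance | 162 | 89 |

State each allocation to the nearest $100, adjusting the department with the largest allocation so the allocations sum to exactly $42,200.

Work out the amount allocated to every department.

Plating: $9,500 | R&D: $7,900 | Logistics: $14,500 | Packaging: $6,200 | Maintenance: $4,100

Totals — billable hours 4,657, headcount 713.
Combined weights (30% billable hours + 70% headcount): Plating 0.2241; R&D 0.1870; Logistics 0.3431; Packaging 0.1480; Maintenance 0.0978.
Proportional shares: Plating 9,456.14; R&D 7,892.23; Logistics 14,478.30; Packaging 6,245.61; Maintenance 4,127.72.
Rounded to nearest $100: Plating $9,500; R&D $7,900; Logistics $14,500; Packaging $6,200; Maintenance $4,100. Sum = $42,200.
No rounding difference to absorb.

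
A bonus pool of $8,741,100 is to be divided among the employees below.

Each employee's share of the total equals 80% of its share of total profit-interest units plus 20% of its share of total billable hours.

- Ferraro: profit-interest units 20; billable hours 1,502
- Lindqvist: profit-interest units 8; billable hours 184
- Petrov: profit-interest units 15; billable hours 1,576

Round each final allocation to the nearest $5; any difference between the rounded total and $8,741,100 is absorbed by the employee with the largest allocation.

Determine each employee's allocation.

Profit-interest units total 43; billable hours total 3,262.
Composite weights (80% profit-interest units + 20% billable hours): Ferraro 0.4642; Lindqvist 0.1601; Petrov 0.3757.
Raw shares: Ferraro 4,057,476.71; Lindqvist 1,399,612.97; Petrov 3,284,010.32.
At nearest $5: Ferraro $4,057,475; Lindqvist $1,399,615; Petrov $3,284,010. Sum = $8,741,100.
No rounding difference to absorb.

Ferraro: $4,057,475 | Lindqvist: $1,399,615 | Petrov: $3,284,010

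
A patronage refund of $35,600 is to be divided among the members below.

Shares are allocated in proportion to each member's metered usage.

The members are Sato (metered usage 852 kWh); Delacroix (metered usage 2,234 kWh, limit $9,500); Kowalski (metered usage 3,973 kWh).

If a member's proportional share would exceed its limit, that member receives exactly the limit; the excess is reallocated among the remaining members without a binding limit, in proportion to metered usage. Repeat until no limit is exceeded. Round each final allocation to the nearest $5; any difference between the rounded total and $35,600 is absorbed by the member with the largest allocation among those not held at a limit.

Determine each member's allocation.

Sum of metered usage: 7,059.
Proportional shares (ignoring caps): Sato 4,296.81; Delacroix 11,266.53; Kowalski 20,036.66.
Held at cap: Delacroix ($9,500); balance $26,100 reallocated over remaining metered usage 4,825.
Redistributed shares: Sato 4,608.75 → $4,610; Kowalski 21,491.25 → $21,490.

Sato: $4,610 · Delacroix: $9,500 · Kowalski: $21,490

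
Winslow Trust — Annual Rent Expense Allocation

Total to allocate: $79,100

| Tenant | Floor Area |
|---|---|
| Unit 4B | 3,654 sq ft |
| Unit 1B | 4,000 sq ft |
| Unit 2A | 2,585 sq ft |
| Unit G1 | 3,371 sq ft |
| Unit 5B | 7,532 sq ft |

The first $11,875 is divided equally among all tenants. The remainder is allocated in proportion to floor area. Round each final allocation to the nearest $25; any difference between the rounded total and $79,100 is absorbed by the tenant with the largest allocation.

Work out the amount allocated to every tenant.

Unit 4B: $14,000 · Unit 1B: $15,100 · Unit 2A: $10,600 · Unit G1: $13,100 · Unit 5B: $26,300

$11,875 shared equally gives $2,375 per tenant.
Remainder $67,225 by floor area (total 21,142): Unit 4B 11,618.59 → $11,625; Unit 1B 12,718.76 → $12,725; Unit 2A 8,219.50 → $8,225; Unit G1 10,718.73 → $10,725; Unit 5B 23,949.42 → $23,950.
Rounding difference −$25 on remainder applied to Unit 5B.
Totals: Unit 4B $2,375 + $11,625 = $14,000; Unit 1B $2,375 + $12,725 = $15,100; Unit 2A $2,375 + $8,225 = $10,600; Unit G1 $2,375 + $10,725 = $13,100; Unit 5B $2,375 + $23,925 = $26,300.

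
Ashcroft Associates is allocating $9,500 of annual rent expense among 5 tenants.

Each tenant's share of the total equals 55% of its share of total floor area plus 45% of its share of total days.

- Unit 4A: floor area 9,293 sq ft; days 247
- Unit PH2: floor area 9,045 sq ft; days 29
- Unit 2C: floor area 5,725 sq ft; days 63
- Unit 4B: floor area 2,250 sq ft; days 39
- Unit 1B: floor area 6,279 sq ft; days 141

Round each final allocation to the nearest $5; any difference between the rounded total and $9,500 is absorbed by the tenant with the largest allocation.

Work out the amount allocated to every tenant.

Unit 4A: $3,525 | Unit PH2: $1,690 | Unit 2C: $1,435 | Unit 4B: $680 | Unit 1B: $2,170

Floor area total 32,592; days total 519.
Blended shares (55% floor area + 45% days): Unit 4A 0.3710; Unit PH2 0.1778; Unit 2C 0.1512; Unit 4B 0.0718; Unit 1B 0.2282.
Pro-rata amounts: Unit 4A 3,524.35; Unit PH2 1,688.93; Unit 2C 1,436.74; Unit 4B 681.95; Unit 1B 2,168.04.
At nearest $5: Unit 4A $3,525; Unit PH2 $1,690; Unit 2C $1,435; Unit 4B $680; Unit 1B $2,170. Sum = $9,500.
Sum already equals the total — no adjustment.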